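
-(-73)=73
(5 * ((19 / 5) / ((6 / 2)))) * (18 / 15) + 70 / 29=1452 / 145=10.01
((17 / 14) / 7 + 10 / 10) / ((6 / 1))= 115 / 588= 0.20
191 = 191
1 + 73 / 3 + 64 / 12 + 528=1676 / 3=558.67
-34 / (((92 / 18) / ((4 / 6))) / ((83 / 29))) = -8466 / 667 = -12.69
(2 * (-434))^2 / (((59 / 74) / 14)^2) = 808646965504 / 3481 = 232303063.92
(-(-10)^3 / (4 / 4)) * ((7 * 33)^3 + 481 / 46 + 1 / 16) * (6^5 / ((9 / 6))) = 1469701505916000 / 23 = 63900065474608.70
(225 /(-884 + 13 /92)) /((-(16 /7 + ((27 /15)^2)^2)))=2012500 /101060089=0.02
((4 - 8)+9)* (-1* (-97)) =485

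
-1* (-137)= 137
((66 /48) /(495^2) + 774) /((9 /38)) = 3268.00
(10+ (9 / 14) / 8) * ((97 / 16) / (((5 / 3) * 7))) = 328539 / 62720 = 5.24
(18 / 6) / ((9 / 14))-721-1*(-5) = -2134 / 3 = -711.33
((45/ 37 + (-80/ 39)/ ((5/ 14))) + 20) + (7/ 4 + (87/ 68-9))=466189/ 49062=9.50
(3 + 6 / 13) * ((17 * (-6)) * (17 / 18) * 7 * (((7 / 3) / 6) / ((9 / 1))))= -70805 / 702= -100.86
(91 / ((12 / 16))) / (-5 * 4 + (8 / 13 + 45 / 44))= -208208 / 31509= -6.61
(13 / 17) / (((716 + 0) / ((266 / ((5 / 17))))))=1729 / 1790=0.97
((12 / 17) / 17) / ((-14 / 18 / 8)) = -864 / 2023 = -0.43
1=1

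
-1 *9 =-9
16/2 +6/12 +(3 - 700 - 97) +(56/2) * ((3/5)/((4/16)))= -7183/10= -718.30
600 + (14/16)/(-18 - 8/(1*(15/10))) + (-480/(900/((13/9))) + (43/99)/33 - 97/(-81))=94152769/156816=600.40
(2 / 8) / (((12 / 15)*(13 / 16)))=5 / 13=0.38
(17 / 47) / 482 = 17 / 22654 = 0.00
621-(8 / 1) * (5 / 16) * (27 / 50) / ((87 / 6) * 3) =180081 / 290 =620.97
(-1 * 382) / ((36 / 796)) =-76018 / 9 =-8446.44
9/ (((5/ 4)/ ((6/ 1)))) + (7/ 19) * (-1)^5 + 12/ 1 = 5209/ 95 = 54.83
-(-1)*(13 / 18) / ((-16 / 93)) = -403 / 96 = -4.20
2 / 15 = 0.13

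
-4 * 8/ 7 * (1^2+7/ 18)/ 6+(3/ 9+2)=241/ 189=1.28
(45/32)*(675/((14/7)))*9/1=273375/64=4271.48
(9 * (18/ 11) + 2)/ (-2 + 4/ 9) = -828/ 77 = -10.75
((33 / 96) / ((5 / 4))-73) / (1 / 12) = -8727 / 10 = -872.70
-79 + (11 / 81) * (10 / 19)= -121471 / 1539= -78.93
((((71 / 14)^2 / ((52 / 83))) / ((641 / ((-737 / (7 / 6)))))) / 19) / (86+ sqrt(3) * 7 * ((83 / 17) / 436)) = -546339773075736684 / 22065600155933198501+ 142277768186367 * sqrt(3) / 6304457187409485286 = -0.02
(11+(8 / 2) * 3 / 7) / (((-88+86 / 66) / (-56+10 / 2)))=7.48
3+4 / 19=3.21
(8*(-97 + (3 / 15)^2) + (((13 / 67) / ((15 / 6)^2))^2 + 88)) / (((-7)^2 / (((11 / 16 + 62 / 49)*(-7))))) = 369233087297 / 1924658750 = 191.84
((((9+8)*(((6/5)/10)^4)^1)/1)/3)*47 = 21573/390625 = 0.06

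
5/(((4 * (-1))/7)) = -35/4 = -8.75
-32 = -32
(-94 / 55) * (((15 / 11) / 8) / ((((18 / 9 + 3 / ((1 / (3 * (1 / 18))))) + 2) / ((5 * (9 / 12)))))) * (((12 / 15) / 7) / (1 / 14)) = -47 / 121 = -0.39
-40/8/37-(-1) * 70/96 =1055/1776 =0.59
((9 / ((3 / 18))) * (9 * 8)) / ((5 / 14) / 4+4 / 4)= 217728 / 61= 3569.31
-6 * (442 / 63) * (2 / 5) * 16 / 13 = -2176 / 105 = -20.72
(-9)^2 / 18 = 4.50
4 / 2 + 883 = 885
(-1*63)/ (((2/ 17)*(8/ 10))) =-5355/ 8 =-669.38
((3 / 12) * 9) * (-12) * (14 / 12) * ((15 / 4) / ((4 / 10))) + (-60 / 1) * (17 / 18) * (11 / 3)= -503.09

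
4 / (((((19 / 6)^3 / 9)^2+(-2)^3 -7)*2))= -7558272 / 9641159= -0.78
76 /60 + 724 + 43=11524 /15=768.27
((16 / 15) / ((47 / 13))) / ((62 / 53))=5512 / 21855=0.25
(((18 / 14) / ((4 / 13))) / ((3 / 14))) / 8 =39 / 16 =2.44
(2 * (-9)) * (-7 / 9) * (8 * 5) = 560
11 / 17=0.65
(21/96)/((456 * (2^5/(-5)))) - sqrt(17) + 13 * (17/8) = 12899293/466944 - sqrt(17) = 23.50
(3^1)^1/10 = 3/10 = 0.30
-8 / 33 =-0.24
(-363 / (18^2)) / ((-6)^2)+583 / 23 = 2263921 / 89424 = 25.32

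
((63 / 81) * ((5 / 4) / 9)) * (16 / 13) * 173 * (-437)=-10584140 / 1053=-10051.42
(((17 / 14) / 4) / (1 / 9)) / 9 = 0.30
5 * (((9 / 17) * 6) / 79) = 270 / 1343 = 0.20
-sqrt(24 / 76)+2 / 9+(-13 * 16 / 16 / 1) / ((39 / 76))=-226 / 9 - sqrt(114) / 19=-25.67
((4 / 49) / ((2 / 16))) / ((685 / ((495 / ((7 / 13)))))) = 41184 / 46991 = 0.88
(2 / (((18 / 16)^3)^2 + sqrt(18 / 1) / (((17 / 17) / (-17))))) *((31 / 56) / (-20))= 29991223296 / 1389096677282965 + 2263447764992 *sqrt(2) / 4167290031848895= 0.00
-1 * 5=-5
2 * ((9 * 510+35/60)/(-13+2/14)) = -385609/540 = -714.09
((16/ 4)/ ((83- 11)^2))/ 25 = 1/ 32400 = 0.00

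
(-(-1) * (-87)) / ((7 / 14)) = -174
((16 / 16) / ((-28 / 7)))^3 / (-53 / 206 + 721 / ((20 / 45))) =-103 / 10692176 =-0.00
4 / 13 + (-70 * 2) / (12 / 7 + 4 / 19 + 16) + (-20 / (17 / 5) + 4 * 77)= 38805501 / 131716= 294.61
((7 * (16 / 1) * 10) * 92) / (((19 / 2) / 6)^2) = 14837760 / 361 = 41101.83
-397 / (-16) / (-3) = -397 / 48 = -8.27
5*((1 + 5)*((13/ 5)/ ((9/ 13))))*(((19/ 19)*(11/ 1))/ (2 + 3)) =3718/ 15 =247.87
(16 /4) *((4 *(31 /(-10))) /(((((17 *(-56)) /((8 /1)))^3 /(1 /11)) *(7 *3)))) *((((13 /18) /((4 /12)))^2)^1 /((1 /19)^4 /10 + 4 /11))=2731006876 /1660267245100401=0.00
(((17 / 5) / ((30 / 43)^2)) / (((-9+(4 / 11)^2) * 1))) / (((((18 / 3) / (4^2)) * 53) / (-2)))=15213572 / 191932875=0.08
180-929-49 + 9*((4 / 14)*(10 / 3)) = -5526 / 7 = -789.43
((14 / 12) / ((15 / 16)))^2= 3136 / 2025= 1.55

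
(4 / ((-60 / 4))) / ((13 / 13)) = -4 / 15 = -0.27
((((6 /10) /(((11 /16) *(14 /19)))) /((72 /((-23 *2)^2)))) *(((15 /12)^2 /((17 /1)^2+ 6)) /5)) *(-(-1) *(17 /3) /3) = 170867 /2453220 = 0.07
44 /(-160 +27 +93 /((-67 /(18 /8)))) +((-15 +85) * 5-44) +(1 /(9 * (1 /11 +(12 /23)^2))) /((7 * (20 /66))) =4950543171949 /16187714130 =305.82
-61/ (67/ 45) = -2745/ 67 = -40.97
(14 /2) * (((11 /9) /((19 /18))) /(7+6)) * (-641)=-98714 /247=-399.65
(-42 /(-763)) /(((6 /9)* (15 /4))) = 12 /545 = 0.02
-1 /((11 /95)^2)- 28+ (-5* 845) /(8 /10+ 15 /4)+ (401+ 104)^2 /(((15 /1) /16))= 688599587 /2541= 270995.51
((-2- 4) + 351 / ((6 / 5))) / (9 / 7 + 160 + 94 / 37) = 148407 / 84862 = 1.75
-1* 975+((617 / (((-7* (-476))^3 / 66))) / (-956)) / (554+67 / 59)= -564675019748896820499 / 579153866409123712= -975.00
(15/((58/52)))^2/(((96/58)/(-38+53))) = 190125/116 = 1639.01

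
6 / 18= 1 / 3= 0.33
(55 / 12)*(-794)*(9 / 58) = -564.70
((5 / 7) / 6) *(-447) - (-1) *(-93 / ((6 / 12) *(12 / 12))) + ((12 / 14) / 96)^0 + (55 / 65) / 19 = -238.17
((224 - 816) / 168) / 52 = -0.07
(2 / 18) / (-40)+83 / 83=359 / 360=1.00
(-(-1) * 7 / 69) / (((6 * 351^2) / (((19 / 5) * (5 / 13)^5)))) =83125 / 18937878921702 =0.00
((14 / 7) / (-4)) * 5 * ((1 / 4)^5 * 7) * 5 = -175 / 2048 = -0.09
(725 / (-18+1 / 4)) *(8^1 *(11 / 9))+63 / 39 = -3304181 / 8307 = -397.76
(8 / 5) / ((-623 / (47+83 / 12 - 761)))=3394 / 1869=1.82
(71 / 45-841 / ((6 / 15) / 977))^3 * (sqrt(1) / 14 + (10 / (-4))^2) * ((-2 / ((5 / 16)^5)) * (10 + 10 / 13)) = 97726009588231853171624701591552 / 246796875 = 395977500072607698827729.10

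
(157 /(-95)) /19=-157 /1805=-0.09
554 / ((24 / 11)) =3047 / 12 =253.92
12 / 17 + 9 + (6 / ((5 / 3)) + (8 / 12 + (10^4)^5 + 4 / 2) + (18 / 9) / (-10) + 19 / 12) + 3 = 100000000000000000020.36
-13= -13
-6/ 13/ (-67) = 6/ 871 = 0.01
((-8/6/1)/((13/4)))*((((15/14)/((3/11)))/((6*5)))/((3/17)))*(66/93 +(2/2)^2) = -39644/76167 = -0.52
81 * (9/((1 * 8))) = 729/8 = 91.12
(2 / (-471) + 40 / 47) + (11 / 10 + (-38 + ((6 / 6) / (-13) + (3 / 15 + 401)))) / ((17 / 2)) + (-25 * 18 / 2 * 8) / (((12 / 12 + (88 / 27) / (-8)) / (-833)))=123788365016161 / 48922770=2530281.20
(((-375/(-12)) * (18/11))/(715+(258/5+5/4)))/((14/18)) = 33750/394163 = 0.09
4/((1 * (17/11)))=44/17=2.59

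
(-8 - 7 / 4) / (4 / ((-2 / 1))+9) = -39 / 28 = -1.39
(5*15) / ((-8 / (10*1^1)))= -375 / 4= -93.75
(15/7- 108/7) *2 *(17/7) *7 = -3162/7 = -451.71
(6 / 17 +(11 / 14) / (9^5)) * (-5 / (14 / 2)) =-24801515 / 98375634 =-0.25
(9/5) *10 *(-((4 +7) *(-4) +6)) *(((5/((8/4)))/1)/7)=1710/7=244.29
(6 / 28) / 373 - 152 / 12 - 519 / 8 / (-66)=-16106467 / 1378608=-11.68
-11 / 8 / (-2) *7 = 77 / 16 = 4.81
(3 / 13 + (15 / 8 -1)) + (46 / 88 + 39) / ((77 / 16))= 820829 / 88088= 9.32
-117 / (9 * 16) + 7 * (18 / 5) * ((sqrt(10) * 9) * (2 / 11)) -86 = -1389 / 16 + 2268 * sqrt(10) / 55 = 43.59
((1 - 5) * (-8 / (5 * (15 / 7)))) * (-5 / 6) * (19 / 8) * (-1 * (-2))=-532 / 45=-11.82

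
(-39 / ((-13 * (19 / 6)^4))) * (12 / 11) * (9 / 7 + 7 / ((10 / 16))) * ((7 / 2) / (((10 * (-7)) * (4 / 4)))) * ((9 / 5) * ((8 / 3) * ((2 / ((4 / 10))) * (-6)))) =38631168 / 13203575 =2.93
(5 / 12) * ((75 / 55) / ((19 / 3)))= 75 / 836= 0.09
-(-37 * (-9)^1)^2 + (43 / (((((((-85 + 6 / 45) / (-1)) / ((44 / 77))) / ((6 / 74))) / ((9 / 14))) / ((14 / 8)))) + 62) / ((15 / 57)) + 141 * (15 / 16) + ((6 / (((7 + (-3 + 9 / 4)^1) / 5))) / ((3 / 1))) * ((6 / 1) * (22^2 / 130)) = -9969713707697 / 90235600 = -110485.37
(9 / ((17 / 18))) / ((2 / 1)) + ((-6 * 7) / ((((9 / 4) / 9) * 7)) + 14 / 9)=-2705 / 153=-17.68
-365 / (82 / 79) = -28835 / 82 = -351.65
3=3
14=14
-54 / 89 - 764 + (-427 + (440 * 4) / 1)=50587 / 89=568.39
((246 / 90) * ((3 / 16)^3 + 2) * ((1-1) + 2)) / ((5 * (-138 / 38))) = -6402601 / 10598400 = -0.60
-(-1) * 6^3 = 216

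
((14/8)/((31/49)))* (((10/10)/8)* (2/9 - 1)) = -2401/8928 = -0.27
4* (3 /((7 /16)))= 192 /7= 27.43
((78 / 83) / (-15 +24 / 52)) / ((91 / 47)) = -1222 / 36603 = -0.03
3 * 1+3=6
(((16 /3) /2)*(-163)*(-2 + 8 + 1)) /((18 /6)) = -1014.22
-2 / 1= -2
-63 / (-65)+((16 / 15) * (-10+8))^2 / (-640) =14071 / 14625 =0.96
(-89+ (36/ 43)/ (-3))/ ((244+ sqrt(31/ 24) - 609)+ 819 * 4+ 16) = -269682072/ 8841482195+ 7678 * sqrt(186)/ 8841482195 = -0.03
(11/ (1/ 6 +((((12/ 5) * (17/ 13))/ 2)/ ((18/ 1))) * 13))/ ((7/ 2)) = 2.42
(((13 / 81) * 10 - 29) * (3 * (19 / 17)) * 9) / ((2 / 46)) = -969703 / 51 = -19013.78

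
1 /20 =0.05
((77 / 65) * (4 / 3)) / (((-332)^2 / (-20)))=-77 / 268671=-0.00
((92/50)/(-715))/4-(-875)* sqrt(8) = -23/35750 + 1750* sqrt(2) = 2474.87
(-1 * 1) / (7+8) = -1 / 15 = -0.07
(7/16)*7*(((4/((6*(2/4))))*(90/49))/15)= 1/2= 0.50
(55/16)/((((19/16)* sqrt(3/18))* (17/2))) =110* sqrt(6)/323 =0.83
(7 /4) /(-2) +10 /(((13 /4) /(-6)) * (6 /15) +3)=3631 /1336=2.72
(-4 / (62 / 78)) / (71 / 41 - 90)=6396 / 112189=0.06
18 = 18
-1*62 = -62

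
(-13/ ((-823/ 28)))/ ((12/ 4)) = 364/ 2469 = 0.15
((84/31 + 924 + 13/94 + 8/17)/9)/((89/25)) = 1148437675/39679938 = 28.94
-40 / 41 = -0.98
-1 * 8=-8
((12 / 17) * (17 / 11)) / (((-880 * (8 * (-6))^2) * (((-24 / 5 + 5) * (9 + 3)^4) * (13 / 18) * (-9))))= 1 / 50100830208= 0.00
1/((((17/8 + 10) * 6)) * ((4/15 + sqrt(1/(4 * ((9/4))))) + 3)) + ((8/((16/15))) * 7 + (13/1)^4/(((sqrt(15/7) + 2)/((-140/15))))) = -1503422089/5238 + 61516 * sqrt(105)/3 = -76905.02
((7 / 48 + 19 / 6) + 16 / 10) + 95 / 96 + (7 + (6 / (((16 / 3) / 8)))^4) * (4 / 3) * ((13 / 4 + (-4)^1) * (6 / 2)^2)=-28370927 / 480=-59106.10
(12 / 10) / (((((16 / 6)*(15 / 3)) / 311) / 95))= 53181 / 20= 2659.05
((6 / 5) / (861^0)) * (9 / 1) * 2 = 21.60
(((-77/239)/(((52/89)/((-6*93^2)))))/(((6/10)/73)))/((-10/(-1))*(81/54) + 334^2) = 21634132905/693302194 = 31.20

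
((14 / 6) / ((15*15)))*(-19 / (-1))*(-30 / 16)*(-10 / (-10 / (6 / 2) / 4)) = -133 / 30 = -4.43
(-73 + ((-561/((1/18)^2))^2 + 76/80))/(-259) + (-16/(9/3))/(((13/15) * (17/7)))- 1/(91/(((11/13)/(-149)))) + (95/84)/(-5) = -212143097081090741/1663079145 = -127560433.74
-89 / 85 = -1.05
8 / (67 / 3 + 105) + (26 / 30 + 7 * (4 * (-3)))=-237997 / 2865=-83.07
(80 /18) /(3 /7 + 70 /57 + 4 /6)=1.91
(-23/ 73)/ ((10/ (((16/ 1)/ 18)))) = -92/ 3285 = -0.03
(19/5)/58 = 19/290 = 0.07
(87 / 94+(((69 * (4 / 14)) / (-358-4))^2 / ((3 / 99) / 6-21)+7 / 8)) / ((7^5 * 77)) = 0.00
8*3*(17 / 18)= 68 / 3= 22.67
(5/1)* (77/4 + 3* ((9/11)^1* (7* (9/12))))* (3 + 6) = 31815/22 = 1446.14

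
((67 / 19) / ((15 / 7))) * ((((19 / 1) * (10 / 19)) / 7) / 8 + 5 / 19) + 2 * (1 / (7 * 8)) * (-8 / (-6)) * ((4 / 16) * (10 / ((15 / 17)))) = 78403 / 90972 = 0.86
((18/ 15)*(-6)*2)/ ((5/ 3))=-216/ 25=-8.64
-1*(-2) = 2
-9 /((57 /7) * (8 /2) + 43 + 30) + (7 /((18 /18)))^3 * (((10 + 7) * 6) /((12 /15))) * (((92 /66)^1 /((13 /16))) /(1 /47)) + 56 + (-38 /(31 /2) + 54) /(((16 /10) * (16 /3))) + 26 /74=27356102742168433 /7757537216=3526390.14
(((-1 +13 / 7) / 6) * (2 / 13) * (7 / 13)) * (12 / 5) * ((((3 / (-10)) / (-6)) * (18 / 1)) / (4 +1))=108 / 21125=0.01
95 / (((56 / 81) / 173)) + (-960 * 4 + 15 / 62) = 34602465 / 1736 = 19932.30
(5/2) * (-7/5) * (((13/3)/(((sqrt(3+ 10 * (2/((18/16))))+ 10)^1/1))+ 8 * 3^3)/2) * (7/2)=-3782751/2852+ 637 * sqrt(187)/5704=-1324.82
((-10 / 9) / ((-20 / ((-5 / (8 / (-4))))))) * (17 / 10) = 17 / 72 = 0.24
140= 140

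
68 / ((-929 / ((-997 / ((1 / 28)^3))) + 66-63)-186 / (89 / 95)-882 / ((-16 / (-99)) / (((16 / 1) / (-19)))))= 2516643926272 / 162847029493819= 0.02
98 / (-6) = -49 / 3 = -16.33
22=22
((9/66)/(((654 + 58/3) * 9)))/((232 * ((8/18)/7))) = 63/41240320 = 0.00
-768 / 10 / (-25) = 384 / 125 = 3.07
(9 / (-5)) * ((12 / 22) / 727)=-54 / 39985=-0.00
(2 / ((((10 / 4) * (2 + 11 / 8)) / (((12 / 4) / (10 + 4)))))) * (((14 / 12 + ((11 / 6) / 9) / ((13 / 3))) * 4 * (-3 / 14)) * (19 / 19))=-4544 / 85995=-0.05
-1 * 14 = -14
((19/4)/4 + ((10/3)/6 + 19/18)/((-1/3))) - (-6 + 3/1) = -31/48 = -0.65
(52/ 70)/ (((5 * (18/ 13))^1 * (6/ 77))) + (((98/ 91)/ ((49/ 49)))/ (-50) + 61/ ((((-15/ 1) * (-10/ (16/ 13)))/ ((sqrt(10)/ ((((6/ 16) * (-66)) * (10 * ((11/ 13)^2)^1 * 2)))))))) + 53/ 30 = 27397/ 8775 - 6344 * sqrt(10)/ 4492125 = 3.12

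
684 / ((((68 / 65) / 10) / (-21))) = -2334150 / 17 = -137302.94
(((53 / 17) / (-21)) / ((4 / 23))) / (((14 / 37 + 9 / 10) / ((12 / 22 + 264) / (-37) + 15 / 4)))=11245275 / 4953256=2.27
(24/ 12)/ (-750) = -1/ 375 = -0.00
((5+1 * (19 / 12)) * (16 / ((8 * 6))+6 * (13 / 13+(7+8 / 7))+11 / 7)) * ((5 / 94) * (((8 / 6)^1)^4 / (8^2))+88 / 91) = 7908369892 / 21825531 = 362.34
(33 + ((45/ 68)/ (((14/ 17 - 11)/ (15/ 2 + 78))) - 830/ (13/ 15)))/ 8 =-16737099/ 143936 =-116.28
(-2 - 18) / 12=-5 / 3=-1.67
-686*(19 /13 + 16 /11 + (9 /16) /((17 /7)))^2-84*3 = -5332140195543 /756449408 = -7048.91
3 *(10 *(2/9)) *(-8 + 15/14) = -970/21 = -46.19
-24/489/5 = -8/815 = -0.01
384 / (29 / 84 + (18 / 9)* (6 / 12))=32256 / 113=285.45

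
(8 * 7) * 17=952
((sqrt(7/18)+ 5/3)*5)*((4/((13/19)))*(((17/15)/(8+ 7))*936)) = 4734.46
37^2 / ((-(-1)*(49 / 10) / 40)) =547600 / 49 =11175.51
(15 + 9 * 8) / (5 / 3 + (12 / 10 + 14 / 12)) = 21.57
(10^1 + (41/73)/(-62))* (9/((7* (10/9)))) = 3662739/316820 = 11.56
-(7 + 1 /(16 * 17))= -1905 /272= -7.00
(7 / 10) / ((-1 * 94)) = -7 / 940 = -0.01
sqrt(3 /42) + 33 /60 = sqrt(14) /14 + 11 /20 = 0.82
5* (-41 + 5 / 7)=-1410 / 7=-201.43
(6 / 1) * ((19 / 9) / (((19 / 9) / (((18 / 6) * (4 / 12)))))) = 6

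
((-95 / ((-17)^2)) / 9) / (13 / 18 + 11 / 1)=-190 / 60979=-0.00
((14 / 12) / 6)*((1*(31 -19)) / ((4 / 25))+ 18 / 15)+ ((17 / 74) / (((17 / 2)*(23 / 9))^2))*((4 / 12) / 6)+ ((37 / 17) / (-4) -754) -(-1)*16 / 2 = -7304271443 / 9982230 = -731.73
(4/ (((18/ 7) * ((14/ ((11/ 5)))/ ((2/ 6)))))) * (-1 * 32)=-352/ 135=-2.61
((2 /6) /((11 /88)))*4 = 32 /3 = 10.67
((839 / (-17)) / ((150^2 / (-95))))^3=4050854882621 / 447697125000000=0.01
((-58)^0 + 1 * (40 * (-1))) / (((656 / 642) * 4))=-9.54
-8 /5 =-1.60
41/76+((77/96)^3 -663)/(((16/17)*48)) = -182353227713/12910067712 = -14.12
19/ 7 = 2.71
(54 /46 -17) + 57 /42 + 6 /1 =-2727 /322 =-8.47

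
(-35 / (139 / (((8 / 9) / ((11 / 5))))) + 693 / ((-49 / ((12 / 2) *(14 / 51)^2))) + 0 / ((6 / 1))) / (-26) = 12917464 / 51700077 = 0.25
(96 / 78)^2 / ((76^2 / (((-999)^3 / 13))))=-15952047984 / 793117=-20113.11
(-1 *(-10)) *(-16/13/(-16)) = 10/13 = 0.77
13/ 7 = 1.86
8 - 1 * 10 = -2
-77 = -77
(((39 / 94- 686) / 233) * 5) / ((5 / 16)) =-47.08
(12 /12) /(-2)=-1 /2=-0.50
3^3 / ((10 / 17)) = 459 / 10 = 45.90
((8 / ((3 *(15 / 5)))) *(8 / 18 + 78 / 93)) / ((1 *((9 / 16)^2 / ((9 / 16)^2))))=2864 / 2511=1.14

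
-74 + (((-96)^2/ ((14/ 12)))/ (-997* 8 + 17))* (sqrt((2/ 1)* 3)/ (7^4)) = -74- 18432* sqrt(6)/ 44588971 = -74.00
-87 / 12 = -29 / 4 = -7.25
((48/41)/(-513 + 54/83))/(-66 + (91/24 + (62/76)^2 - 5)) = 3835264/111687693075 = 0.00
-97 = -97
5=5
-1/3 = -0.33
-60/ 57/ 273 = -20/ 5187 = -0.00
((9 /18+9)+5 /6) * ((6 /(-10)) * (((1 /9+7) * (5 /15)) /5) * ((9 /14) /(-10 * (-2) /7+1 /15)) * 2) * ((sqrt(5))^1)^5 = -9920 * sqrt(5) /307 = -72.25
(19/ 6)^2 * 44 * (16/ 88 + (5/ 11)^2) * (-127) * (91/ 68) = -196087619/ 6732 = -29127.69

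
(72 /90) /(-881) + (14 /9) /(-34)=-31447 /673965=-0.05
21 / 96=7 / 32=0.22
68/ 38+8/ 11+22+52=15992/ 209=76.52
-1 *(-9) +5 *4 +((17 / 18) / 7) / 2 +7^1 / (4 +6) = 37507 / 1260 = 29.77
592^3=207474688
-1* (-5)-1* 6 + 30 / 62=-16 / 31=-0.52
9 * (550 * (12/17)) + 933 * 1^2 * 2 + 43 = 91853/17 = 5403.12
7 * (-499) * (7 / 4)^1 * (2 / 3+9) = -709079 / 12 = -59089.92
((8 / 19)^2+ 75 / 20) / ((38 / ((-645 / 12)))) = -1219265 / 219488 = -5.56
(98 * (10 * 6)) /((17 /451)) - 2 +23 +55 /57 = 156014.91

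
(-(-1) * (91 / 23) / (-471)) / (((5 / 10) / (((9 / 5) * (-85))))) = 9282 / 3611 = 2.57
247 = 247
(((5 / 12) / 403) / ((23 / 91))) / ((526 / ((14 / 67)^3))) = 12005 / 169196330991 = 0.00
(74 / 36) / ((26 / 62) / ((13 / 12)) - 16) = -1147 / 8712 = -0.13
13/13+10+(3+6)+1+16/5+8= 161/5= 32.20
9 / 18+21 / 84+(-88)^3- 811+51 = -2728925 / 4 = -682231.25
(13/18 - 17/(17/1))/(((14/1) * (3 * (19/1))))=-5/14364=-0.00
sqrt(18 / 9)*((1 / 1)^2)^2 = sqrt(2) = 1.41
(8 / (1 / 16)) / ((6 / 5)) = 320 / 3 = 106.67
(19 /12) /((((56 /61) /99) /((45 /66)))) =52155 /448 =116.42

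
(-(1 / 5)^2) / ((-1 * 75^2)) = 1 / 140625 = 0.00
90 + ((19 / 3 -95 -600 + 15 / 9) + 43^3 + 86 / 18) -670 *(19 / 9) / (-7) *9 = 5086201 / 63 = 80733.35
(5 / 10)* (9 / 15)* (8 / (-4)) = -3 / 5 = -0.60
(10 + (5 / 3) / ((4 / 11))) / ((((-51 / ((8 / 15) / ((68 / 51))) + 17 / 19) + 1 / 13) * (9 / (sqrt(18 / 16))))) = -8645 * sqrt(2) / 900072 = -0.01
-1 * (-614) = 614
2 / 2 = 1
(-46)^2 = 2116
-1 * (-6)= 6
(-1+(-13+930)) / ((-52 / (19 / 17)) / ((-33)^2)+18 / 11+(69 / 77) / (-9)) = 613.09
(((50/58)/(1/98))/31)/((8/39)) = 47775/3596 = 13.29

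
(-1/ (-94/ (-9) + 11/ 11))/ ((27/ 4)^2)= -16/ 8343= -0.00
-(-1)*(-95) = -95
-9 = -9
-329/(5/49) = -16121/5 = -3224.20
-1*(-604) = 604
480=480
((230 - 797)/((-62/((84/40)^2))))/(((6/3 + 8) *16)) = 250047/992000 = 0.25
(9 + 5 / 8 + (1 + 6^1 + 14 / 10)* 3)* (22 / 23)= 15323 / 460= 33.31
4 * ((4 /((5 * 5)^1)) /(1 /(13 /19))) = 208 /475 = 0.44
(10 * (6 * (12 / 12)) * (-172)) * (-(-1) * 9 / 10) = -9288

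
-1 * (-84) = 84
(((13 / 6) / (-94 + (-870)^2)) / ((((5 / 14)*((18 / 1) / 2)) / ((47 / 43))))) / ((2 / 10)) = 4277 / 878651766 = 0.00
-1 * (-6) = 6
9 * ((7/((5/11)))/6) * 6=693/5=138.60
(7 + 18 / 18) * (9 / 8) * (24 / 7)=216 / 7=30.86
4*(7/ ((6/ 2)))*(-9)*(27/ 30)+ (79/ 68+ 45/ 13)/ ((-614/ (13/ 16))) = -252536531/ 3340160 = -75.61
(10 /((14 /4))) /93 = 20 /651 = 0.03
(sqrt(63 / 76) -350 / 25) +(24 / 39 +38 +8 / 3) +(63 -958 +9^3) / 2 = -2173 / 39 +3* sqrt(133) / 38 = -54.81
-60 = -60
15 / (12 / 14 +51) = 35 / 121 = 0.29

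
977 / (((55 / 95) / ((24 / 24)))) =18563 / 11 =1687.55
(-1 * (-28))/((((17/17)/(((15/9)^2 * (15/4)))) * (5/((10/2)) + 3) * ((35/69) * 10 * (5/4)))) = 23/2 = 11.50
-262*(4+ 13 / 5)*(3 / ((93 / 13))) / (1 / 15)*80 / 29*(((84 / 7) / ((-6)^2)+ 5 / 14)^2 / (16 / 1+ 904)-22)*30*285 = 5718370716050850 / 1013173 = 5644022014.06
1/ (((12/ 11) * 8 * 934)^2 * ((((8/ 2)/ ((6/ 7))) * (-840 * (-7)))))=121/ 220607526666240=0.00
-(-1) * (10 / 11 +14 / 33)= 4 / 3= 1.33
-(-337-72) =409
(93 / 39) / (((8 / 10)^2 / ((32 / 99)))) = 1550 / 1287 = 1.20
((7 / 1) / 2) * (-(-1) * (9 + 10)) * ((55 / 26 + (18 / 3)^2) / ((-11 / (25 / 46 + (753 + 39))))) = -4805141971 / 26312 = -182621.69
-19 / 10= -1.90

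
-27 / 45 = -3 / 5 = -0.60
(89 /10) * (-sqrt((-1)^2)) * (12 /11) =-534 /55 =-9.71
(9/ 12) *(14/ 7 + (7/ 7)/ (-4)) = 21/ 16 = 1.31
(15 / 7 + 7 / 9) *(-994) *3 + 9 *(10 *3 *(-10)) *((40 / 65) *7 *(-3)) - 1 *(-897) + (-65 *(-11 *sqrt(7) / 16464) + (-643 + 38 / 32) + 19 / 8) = 26440.65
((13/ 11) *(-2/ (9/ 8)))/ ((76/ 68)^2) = -60112/ 35739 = -1.68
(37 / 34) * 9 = 333 / 34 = 9.79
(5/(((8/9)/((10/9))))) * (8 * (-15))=-750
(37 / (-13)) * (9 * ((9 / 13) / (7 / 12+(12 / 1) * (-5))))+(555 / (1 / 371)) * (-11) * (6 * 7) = -11462651834706 / 120497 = -95128109.70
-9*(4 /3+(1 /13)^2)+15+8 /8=667 /169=3.95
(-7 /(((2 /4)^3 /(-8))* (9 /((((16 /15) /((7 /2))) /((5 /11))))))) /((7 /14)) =45056 /675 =66.75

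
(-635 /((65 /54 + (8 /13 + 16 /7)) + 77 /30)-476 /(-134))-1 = -508650336 /5491253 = -92.63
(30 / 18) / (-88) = -5 / 264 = -0.02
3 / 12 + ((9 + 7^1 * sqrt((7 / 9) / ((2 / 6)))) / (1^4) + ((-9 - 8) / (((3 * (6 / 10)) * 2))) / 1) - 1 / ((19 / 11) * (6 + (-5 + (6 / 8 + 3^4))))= 1023523 / 226404 + 7 * sqrt(21) / 3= 15.21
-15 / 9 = -5 / 3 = -1.67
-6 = -6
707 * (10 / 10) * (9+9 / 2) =19089 / 2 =9544.50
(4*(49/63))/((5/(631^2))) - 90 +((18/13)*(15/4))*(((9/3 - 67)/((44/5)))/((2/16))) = 1591713494/6435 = 247352.52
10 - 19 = -9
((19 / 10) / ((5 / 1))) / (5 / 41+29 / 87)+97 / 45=75353 / 25200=2.99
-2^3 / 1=-8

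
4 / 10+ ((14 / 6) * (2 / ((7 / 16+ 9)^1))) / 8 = 1046 / 2265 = 0.46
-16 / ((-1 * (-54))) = -8 / 27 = -0.30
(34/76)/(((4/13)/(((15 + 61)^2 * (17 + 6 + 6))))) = 243542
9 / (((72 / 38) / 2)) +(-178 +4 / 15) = -5047 / 30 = -168.23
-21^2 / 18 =-49 / 2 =-24.50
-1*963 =-963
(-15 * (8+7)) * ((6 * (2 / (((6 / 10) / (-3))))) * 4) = 54000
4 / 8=1 / 2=0.50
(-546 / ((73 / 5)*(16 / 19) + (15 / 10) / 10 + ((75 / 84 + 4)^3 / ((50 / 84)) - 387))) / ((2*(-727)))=-0.00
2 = 2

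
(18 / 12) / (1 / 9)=27 / 2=13.50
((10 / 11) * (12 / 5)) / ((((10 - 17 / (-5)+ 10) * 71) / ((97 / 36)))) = 970 / 274131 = 0.00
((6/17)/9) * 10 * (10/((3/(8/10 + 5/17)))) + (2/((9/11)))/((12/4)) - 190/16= -601141/62424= -9.63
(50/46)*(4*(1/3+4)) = 1300/69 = 18.84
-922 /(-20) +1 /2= 233 /5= 46.60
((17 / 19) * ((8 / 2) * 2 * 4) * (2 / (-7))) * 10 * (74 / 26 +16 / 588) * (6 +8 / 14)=-144638720 / 93639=-1544.64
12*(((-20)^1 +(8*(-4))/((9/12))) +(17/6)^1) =-718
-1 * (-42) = 42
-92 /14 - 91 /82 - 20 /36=-42551 /5166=-8.24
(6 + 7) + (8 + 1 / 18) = 379 / 18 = 21.06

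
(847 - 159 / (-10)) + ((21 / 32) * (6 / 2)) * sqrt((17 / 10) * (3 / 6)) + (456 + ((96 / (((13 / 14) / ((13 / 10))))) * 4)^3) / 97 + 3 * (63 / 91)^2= 63 * sqrt(85) / 320 + 6568104477811 / 4098250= 1602662.58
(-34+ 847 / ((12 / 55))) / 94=46177 / 1128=40.94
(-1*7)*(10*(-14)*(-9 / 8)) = -2205 / 2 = -1102.50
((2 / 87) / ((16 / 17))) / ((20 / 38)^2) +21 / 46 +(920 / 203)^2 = 47960322371 / 2274736800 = 21.08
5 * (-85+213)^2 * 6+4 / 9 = 491520.44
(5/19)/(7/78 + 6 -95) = -78/26353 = -0.00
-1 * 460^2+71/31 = -6559529/31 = -211597.71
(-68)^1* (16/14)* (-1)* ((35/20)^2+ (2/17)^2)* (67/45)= 381230/1071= 355.96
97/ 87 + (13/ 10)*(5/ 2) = 1519/ 348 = 4.36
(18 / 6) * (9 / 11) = 27 / 11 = 2.45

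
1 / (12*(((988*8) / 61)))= 61 / 94848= 0.00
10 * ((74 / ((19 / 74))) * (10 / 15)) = 109520 / 57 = 1921.40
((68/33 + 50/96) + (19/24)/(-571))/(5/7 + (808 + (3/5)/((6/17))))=9074975/2850518792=0.00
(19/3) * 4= 76/3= 25.33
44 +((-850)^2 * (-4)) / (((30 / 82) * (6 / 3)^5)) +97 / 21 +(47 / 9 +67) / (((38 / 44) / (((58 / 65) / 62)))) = -18316337591 / 74214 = -246804.34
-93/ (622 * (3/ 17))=-527/ 622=-0.85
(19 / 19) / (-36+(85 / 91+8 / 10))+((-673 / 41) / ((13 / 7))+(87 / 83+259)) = 173246692324 / 689730249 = 251.18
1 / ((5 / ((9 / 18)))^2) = 1 / 100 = 0.01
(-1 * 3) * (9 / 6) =-4.50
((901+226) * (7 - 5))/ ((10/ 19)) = 21413/ 5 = 4282.60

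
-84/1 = -84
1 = 1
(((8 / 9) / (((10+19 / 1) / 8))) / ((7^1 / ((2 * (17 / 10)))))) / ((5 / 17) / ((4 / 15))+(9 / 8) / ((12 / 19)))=591872 / 14332815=0.04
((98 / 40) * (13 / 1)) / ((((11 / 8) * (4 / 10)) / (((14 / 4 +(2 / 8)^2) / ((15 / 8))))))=12103 / 110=110.03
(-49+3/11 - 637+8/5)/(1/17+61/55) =-585.77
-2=-2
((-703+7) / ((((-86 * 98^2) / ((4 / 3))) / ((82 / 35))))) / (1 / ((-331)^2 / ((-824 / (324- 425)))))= 13157070929 / 372191015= 35.35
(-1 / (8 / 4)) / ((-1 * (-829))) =-1 / 1658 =-0.00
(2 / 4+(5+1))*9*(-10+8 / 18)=-559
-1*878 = -878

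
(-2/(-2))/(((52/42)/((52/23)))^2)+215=115499/529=218.33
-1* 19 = -19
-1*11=-11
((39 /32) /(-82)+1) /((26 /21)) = 54285 /68224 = 0.80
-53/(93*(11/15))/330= -53/22506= -0.00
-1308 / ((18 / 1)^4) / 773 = -109 / 6762204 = -0.00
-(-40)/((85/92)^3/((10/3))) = 12459008/73695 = 169.06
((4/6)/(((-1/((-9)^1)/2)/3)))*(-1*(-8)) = 288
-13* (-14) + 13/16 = 2925/16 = 182.81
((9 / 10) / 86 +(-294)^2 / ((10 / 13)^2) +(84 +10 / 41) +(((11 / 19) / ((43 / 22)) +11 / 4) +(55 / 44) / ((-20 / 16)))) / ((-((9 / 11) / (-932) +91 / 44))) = -627425824139807 / 8874192725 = -70702.30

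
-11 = -11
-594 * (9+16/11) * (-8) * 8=397440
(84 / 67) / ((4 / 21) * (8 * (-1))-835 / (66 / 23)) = -38808 / 9054313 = -0.00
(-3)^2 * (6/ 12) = 9/ 2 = 4.50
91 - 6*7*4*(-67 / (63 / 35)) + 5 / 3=6346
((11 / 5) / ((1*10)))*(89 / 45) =979 / 2250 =0.44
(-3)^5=-243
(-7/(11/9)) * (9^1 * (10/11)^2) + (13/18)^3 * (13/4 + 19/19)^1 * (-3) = -490610719/10349856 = -47.40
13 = 13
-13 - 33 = -46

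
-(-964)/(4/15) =3615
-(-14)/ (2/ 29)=203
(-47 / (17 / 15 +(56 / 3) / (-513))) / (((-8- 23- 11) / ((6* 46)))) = 723330 / 2569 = 281.56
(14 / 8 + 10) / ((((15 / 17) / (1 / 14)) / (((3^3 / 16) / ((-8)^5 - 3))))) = -7191 / 146814080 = -0.00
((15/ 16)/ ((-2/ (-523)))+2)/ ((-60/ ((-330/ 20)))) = 86999/ 1280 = 67.97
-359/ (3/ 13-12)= 4667/ 153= 30.50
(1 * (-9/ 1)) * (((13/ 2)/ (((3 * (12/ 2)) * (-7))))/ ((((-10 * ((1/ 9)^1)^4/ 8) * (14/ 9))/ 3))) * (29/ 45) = -7420491/ 2450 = -3028.77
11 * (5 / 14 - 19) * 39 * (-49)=783783 / 2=391891.50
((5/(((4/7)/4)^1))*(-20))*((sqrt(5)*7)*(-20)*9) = 882000*sqrt(5) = 1972211.96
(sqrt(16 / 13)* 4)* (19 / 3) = 304* sqrt(13) / 39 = 28.10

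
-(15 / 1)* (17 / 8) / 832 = -255 / 6656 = -0.04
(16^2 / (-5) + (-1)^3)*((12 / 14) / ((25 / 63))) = -14094 / 125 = -112.75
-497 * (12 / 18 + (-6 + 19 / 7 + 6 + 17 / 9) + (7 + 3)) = -68302 / 9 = -7589.11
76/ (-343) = -76/ 343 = -0.22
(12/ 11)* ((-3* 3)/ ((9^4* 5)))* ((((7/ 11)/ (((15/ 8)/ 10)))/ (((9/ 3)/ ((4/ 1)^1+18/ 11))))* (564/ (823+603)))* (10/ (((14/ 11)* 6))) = -6016/ 6086421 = -0.00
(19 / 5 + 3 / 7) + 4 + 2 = 10.23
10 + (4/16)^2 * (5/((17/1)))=2725/272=10.02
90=90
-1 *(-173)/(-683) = -173/683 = -0.25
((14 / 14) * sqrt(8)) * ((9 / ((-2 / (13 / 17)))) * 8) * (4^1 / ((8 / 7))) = -3276 * sqrt(2) / 17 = -272.53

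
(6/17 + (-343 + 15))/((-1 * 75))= 1114/255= 4.37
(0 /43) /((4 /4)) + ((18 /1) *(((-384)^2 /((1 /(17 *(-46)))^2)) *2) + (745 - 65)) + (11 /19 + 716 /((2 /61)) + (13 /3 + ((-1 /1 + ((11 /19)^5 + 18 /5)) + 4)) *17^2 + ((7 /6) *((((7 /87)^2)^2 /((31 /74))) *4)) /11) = 2355424089335470295341803067544 /725588938402763985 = 3246223811681.11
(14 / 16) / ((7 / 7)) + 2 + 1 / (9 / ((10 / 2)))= 247 / 72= 3.43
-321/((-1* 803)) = 321/803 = 0.40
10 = 10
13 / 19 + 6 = 127 / 19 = 6.68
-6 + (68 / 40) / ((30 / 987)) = 4993 / 100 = 49.93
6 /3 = 2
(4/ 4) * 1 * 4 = 4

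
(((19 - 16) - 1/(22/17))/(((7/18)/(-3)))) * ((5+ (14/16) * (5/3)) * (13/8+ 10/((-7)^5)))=-304683345/1690304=-180.25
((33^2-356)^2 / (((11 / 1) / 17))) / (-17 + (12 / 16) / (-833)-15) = -30434198116 / 1172897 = -25947.89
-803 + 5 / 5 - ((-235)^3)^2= -168425239516427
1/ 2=0.50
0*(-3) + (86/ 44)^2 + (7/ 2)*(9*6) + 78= 131077/ 484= 270.82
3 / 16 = 0.19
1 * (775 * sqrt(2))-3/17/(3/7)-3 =-58/17+775 * sqrt(2) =1092.60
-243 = -243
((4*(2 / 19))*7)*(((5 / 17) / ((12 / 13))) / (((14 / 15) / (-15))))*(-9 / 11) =12.35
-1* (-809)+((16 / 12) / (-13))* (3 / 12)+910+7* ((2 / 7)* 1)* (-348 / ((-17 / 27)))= 1872568 / 663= 2824.39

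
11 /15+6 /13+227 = 228.19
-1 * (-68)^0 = -1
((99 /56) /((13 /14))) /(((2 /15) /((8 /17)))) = 1485 /221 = 6.72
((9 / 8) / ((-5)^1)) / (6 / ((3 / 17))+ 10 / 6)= -27 / 4280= -0.01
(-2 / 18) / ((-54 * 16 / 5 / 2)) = 0.00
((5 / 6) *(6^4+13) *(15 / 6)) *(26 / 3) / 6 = 425425 / 108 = 3939.12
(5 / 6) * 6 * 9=45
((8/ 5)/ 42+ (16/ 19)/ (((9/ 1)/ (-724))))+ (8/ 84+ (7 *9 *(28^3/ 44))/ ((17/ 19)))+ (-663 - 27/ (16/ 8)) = 10995278711/ 319770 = 34384.96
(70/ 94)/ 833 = 5/ 5593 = 0.00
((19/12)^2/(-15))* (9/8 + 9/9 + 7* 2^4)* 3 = -329593/5760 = -57.22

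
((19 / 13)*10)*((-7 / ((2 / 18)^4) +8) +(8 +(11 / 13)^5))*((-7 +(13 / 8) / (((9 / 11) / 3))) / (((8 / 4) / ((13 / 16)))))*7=738005911125 / 371293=1987664.49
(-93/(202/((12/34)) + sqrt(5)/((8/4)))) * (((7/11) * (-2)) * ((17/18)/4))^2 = -753747547/51367306716 + 438991 * sqrt(5)/34244871144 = -0.01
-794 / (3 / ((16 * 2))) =-25408 / 3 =-8469.33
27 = 27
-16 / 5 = -3.20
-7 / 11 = -0.64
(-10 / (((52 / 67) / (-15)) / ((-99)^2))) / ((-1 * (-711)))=5472225 / 2054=2664.18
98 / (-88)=-49 / 44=-1.11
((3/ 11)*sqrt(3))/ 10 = 3*sqrt(3)/ 110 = 0.05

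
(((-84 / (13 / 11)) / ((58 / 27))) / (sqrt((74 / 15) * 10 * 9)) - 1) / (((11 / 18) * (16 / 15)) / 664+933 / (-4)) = 44820 / 10454221+93180780 * sqrt(111) / 145825928729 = 0.01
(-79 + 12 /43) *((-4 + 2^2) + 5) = -16925 /43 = -393.60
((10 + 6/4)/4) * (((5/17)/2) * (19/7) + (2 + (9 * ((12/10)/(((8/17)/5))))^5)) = 55761984985444459/974848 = 57200696914.23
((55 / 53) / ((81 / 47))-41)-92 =-132.40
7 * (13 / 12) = 91 / 12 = 7.58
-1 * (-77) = 77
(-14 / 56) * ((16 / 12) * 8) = -8 / 3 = -2.67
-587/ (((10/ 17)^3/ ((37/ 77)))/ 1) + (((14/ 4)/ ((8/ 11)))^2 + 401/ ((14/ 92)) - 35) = 3049244321/ 2464000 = 1237.52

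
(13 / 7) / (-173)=-13 / 1211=-0.01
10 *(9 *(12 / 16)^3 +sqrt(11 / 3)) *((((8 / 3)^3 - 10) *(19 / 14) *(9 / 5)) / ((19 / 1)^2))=242 *sqrt(33) / 1197 +9801 / 4256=3.46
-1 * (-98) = 98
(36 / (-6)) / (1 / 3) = -18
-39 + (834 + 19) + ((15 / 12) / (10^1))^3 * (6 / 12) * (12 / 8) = 1667075 / 2048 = 814.00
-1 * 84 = -84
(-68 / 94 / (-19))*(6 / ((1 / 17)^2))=58956 / 893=66.02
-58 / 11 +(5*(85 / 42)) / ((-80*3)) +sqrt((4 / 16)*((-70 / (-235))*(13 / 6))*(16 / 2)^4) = 20.39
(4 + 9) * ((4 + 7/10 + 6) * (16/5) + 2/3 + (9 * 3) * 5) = 165659/75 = 2208.79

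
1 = 1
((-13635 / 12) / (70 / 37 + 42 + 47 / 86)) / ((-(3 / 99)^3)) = 259863861015 / 282806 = 918876.76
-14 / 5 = -2.80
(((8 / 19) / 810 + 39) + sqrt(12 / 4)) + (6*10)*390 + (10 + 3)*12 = sqrt(3) + 181563529 / 7695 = 23596.73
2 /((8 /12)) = 3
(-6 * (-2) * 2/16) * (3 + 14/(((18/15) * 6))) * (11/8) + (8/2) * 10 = 4819/96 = 50.20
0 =0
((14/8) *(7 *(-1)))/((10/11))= -539/40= -13.48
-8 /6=-4 /3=-1.33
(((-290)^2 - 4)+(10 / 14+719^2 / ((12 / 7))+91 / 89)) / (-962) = -400.89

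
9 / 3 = 3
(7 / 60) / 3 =7 / 180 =0.04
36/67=0.54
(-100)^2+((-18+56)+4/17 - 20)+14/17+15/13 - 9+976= 2428174/221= 10987.21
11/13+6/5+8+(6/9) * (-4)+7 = 2804/195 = 14.38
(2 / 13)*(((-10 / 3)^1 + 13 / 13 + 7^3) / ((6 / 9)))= 1022 / 13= 78.62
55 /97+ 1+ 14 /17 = 3942 /1649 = 2.39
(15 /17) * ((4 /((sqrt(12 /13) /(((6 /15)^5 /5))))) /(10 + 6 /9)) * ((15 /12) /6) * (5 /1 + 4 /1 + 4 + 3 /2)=29 * sqrt(39) /85000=0.00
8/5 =1.60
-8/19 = -0.42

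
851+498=1349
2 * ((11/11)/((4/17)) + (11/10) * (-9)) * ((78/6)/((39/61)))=-6893/30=-229.77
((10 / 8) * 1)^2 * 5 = 125 / 16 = 7.81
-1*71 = -71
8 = 8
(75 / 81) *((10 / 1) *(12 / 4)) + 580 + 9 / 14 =76661 / 126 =608.42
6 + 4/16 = 25/4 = 6.25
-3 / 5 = -0.60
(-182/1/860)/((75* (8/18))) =-273/43000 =-0.01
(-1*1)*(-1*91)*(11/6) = 1001/6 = 166.83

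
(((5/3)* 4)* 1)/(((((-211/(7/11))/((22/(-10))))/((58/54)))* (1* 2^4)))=203/68364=0.00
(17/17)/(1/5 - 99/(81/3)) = -15/52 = -0.29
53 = 53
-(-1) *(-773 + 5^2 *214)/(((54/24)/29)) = 530932/9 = 58992.44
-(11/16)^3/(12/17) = -22627/49152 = -0.46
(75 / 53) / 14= 75 / 742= 0.10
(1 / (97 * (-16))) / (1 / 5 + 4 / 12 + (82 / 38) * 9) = -285 / 8826224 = -0.00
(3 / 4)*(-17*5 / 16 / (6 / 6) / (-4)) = 255 / 256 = 1.00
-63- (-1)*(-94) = -157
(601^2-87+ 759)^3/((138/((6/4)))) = 515087149457017.58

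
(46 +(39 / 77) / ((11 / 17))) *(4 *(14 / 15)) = 63400 / 363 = 174.66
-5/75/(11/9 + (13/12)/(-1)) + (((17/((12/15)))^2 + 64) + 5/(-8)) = 205783/400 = 514.46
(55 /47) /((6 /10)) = 275 /141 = 1.95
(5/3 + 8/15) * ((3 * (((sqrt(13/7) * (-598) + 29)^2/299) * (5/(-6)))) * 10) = -113623.08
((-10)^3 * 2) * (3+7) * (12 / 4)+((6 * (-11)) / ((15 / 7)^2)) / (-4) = -8999461 / 150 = -59996.41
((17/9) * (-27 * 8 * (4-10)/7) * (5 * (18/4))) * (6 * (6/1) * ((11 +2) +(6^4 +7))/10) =37278144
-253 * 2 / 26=-19.46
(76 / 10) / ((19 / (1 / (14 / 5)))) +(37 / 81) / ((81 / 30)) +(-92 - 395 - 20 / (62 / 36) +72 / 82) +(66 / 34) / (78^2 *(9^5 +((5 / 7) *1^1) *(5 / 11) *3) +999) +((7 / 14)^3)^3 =-28770743325607058787127 / 57839840437389857280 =-497.42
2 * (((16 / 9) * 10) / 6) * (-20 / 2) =-1600 / 27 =-59.26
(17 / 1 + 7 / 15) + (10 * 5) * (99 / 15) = 5212 / 15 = 347.47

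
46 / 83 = 0.55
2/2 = 1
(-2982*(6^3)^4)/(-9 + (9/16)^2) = 184637580115968/247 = 747520567271.13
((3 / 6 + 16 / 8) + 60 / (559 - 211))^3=3723875 / 195112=19.09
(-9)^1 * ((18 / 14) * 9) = -729 / 7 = -104.14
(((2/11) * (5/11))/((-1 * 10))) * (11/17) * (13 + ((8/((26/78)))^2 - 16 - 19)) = -554/187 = -2.96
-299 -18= -317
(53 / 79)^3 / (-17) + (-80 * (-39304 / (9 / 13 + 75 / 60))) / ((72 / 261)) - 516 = 4967411035098675 / 846547963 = 5867843.59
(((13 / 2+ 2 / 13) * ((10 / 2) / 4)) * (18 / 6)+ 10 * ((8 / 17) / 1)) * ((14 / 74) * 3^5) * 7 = 624343545 / 65416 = 9544.20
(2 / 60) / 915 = 1 / 27450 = 0.00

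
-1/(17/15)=-15/17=-0.88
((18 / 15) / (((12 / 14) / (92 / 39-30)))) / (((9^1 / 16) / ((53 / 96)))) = -199969 / 5265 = -37.98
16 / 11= 1.45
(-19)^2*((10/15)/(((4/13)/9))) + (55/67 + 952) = 1070971/134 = 7992.32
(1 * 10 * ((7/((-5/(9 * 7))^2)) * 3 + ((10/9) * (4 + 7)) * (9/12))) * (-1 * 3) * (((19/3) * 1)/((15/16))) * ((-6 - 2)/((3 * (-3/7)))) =-4215806.55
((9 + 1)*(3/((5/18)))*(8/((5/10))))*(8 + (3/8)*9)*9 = 176904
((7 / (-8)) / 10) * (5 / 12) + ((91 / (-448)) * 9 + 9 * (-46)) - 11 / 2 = -40451 / 96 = -421.36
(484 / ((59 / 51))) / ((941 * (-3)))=-8228 / 55519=-0.15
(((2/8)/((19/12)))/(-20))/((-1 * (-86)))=-3/32680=-0.00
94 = 94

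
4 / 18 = 2 / 9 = 0.22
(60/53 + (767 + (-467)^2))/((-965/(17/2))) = -98595138/51145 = -1927.76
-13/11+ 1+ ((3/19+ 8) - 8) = -5/209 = -0.02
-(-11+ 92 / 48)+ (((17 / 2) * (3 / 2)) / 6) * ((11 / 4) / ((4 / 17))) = 13025 / 384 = 33.92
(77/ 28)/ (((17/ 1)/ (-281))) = -3091/ 68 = -45.46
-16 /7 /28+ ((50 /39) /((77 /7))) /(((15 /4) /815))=1592252 /63063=25.25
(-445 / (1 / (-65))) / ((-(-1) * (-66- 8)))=-28925 / 74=-390.88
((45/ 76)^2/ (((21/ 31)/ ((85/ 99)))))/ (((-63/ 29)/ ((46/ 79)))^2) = 29307062875/ 918061859484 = 0.03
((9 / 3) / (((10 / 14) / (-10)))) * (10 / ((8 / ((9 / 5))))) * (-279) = 52731 / 2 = 26365.50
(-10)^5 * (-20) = 2000000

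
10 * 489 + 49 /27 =4891.81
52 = 52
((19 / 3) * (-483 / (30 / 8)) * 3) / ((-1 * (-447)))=-12236 / 2235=-5.47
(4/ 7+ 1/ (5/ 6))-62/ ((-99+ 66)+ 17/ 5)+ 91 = 245703/ 2590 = 94.87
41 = 41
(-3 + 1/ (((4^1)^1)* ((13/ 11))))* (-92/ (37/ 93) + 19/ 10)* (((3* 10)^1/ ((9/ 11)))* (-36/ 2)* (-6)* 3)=3654366705/ 481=7597435.98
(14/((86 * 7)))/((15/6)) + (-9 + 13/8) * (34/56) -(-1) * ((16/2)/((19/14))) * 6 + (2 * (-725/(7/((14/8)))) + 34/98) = -2121768321/6405280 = -331.25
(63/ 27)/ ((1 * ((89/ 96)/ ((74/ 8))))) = 2072/ 89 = 23.28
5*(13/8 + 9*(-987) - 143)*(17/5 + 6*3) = -965608.12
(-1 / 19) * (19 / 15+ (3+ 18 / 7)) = -718 / 1995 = -0.36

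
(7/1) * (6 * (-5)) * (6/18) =-70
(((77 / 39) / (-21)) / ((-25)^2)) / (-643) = 0.00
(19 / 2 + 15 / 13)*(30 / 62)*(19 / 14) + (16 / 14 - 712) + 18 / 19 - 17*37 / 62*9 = -170277599 / 214396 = -794.22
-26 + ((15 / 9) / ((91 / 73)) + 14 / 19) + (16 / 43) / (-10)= -26724071 / 1115205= -23.96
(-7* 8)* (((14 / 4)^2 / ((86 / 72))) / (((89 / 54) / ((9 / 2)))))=-6001128 / 3827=-1568.10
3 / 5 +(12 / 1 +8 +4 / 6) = 319 / 15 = 21.27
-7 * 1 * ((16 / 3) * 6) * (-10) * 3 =6720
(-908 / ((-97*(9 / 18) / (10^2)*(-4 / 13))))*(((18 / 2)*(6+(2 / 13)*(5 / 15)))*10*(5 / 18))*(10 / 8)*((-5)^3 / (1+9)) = 4185312500 / 291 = 14382517.18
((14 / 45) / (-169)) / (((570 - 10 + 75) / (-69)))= 322 / 1609725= 0.00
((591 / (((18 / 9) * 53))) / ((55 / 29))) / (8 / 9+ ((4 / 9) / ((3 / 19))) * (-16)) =-462753 / 6949360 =-0.07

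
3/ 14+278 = 3895/ 14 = 278.21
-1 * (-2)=2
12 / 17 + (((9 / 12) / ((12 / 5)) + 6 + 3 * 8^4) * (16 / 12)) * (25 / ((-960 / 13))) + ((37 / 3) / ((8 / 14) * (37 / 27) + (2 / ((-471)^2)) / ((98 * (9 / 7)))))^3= -245760215771128379659195679 / 149687046706711423027968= -1641.83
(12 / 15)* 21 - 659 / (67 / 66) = -632.36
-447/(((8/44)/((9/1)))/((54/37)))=-1194831/37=-32292.73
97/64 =1.52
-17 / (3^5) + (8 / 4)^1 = 469 / 243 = 1.93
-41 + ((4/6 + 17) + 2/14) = -487/21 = -23.19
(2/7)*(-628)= -179.43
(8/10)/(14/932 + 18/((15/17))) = 1864/47567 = 0.04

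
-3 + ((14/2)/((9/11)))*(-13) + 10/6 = -1013/9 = -112.56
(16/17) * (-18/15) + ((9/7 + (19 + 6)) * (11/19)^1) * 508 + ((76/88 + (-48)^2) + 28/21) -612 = 7031405617/746130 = 9423.83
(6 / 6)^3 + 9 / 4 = 3.25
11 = 11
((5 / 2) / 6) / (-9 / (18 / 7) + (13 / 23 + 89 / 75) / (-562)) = -807875 / 6792194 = -0.12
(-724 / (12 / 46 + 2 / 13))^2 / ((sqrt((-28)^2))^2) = 3887.41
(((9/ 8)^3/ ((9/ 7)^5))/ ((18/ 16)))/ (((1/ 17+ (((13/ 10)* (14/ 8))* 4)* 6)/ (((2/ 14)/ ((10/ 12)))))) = 0.00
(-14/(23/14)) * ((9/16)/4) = -441/368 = -1.20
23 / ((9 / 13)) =299 / 9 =33.22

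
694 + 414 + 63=1171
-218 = -218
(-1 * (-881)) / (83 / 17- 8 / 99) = 1482723 / 8081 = 183.48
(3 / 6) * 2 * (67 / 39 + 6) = 301 / 39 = 7.72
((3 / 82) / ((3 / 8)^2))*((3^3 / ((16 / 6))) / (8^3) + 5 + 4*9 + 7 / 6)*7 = 3628709 / 47232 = 76.83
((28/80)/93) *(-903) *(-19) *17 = 680561/620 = 1097.68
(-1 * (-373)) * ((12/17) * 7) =31332/17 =1843.06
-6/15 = -2/5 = -0.40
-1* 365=-365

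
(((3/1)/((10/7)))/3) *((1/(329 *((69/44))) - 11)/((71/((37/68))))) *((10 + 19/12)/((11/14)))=-817114697/939432240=-0.87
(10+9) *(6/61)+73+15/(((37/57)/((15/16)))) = 3485989/36112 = 96.53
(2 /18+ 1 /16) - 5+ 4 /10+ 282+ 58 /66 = 278.45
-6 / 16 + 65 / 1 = 517 / 8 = 64.62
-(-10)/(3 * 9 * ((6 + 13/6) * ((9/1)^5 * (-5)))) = -4/26040609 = -0.00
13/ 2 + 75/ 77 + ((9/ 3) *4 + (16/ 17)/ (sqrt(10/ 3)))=8 *sqrt(30)/ 85 + 2999/ 154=19.99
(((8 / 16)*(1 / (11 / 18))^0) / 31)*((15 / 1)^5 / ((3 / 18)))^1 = 2278125 / 31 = 73487.90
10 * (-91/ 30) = -91/ 3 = -30.33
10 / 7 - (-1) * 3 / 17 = 191 / 119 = 1.61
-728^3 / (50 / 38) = -7330738688 / 25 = -293229547.52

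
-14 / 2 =-7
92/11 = 8.36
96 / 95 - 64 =-5984 / 95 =-62.99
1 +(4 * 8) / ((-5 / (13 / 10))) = -183 / 25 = -7.32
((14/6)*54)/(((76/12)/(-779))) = -15498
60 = 60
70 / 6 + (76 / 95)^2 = 923 / 75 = 12.31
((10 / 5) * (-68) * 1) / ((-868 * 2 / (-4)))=-68 / 217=-0.31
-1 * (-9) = 9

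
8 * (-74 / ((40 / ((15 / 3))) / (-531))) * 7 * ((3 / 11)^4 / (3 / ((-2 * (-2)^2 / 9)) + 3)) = -59412528 / 14641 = -4057.96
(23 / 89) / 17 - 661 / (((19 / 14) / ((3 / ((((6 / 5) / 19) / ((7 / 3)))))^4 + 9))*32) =-1369068047502388507 / 596097792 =-2296717192.84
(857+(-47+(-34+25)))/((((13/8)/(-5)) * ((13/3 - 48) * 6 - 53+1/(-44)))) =1409760/180193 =7.82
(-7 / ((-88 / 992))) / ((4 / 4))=868 / 11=78.91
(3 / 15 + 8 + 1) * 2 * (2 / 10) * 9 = 33.12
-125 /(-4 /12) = 375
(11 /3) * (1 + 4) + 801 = 2458 /3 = 819.33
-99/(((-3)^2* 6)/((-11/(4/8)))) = 121/3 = 40.33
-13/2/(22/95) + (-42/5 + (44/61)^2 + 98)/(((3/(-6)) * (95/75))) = -529958897/3110756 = -170.36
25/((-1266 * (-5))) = 5/1266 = 0.00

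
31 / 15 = 2.07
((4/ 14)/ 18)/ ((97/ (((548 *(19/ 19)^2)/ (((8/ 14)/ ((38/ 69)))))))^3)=2.56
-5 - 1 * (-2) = -3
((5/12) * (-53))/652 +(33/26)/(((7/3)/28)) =1545707/101712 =15.20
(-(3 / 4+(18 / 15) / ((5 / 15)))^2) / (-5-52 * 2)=7569 / 43600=0.17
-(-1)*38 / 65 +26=1728 / 65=26.58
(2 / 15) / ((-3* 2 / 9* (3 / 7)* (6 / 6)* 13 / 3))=-0.11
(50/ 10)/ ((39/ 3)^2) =5/ 169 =0.03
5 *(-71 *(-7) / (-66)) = -2485 / 66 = -37.65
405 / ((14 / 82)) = 16605 / 7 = 2372.14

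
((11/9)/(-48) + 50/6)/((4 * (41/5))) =17945/70848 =0.25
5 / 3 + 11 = 12.67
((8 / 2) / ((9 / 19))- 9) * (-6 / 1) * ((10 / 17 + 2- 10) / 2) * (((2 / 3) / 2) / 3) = -70 / 51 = -1.37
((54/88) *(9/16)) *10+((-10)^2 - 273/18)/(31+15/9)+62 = 1173703/17248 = 68.05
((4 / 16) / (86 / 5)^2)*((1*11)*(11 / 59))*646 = 977075 / 872728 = 1.12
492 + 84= 576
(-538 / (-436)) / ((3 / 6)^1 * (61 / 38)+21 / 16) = 40888 / 70087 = 0.58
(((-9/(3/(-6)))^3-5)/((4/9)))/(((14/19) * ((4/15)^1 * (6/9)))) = 44838765/448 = 100086.53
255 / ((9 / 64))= 5440 / 3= 1813.33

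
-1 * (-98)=98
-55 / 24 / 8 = -55 / 192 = -0.29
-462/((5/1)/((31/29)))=-14322/145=-98.77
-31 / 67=-0.46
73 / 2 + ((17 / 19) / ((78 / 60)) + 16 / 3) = 63017 / 1482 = 42.52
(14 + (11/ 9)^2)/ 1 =1255/ 81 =15.49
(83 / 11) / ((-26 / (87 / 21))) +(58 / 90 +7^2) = 4364153 / 90090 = 48.44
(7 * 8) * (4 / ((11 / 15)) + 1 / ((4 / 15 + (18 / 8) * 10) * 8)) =2297190 / 7513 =305.76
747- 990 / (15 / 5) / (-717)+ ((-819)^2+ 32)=160498170 / 239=671540.46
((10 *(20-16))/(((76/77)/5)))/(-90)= -385/171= -2.25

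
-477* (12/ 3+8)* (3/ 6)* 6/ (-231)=5724/ 77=74.34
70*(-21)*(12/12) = -1470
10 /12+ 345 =345.83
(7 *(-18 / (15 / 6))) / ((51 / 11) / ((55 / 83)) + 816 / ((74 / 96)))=-376068 / 7951087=-0.05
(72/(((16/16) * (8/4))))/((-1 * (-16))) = 9/4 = 2.25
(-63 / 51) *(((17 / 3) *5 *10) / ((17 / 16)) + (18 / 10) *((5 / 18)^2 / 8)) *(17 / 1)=-537635 / 96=-5600.36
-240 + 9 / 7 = -1671 / 7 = -238.71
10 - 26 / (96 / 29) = 103 / 48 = 2.15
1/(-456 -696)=-1/1152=-0.00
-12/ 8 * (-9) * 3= 81/ 2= 40.50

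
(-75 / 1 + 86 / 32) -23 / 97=-112597 / 1552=-72.55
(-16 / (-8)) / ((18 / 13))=13 / 9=1.44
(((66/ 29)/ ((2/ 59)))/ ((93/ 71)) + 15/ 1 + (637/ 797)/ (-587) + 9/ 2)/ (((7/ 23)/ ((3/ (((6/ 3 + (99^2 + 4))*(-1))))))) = -1368887881545/ 19248596586926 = -0.07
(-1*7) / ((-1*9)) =7 / 9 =0.78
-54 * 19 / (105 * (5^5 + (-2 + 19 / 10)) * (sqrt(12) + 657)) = -149796 / 31472524097 + 456 * sqrt(3) / 31472524097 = -0.00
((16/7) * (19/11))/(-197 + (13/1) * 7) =-152/4081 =-0.04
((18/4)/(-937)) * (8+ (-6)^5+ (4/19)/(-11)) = 7305822/195833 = 37.31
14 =14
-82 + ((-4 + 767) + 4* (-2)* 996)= -7287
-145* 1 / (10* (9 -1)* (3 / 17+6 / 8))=-493 / 252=-1.96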